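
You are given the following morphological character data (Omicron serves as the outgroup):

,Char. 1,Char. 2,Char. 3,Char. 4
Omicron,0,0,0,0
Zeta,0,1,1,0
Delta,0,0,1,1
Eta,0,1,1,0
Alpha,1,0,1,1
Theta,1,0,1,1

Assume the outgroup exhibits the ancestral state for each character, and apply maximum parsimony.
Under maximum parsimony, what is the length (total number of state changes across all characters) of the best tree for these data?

4

The outgroup has state '0' for every character, so '1' is the derived state throughout.
Char. 1 (derived state '1') is shared by Alpha and Theta — a synapomorphy uniting that clade.
Char. 2 (derived state '1') is shared by Eta and Zeta — a synapomorphy uniting that clade.
Char. 3 (derived state '1') is shared by all ingroup taxa — unites the whole ingroup.
Char. 4: derived state '1' in Alpha, Delta, and Theta only — synapomorphy for {Alpha, Delta, Theta}.
Most parsimonious ingroup topology: ((Zeta,Eta),(Delta,(Alpha,Theta))).
Changes per character on this tree: Char. 1: 1; Char. 2: 1; Char. 3: 1; Char. 4: 1.
Total = 4.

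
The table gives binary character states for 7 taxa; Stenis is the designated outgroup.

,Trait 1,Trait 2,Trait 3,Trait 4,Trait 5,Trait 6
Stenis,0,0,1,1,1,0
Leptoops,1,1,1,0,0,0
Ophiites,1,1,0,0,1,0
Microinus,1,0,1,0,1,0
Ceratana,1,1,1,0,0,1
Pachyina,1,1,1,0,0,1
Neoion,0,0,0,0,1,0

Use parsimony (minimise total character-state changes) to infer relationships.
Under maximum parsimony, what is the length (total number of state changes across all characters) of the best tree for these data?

Character polarity is set by the outgroup: the derived state is whichever differs from the outgroup's state, so for Trait 3, Trait 4, Trait 5 the derived state is '0', and for the remaining characters it is '1'.
Trait 1 (derived state '1') is shared by Ceratana, Leptoops, Microinus, Ophiites, and Pachyina — a synapomorphy uniting that clade.
Only Ceratana, Leptoops, Ophiites, and Pachyina show the derived state '1' for Trait 2, supporting them as a clade.
Trait 3 groups Neoion and Ophiites, which is incompatible with the clades supported by the remaining characters; treating it as convergent (homoplasy) costs fewer steps than any alternative tree.
Trait 4 (derived state '0') is shared by all ingroup taxa — unites the whole ingroup.
Trait 5 (derived state '0') is shared by Ceratana, Leptoops, and Pachyina — a synapomorphy uniting that clade.
Trait 6: derived state '1' in Ceratana and Pachyina only — synapomorphy for {Ceratana, Pachyina}.
Most parsimonious ingroup topology: ((((Leptoops,(Ceratana,Pachyina)),Ophiites),Microinus),Neoion).
Changes per character on this tree: Trait 1: 1; Trait 2: 1; Trait 3: 2; Trait 4: 1; Trait 5: 1; Trait 6: 1.
Total = 7.

7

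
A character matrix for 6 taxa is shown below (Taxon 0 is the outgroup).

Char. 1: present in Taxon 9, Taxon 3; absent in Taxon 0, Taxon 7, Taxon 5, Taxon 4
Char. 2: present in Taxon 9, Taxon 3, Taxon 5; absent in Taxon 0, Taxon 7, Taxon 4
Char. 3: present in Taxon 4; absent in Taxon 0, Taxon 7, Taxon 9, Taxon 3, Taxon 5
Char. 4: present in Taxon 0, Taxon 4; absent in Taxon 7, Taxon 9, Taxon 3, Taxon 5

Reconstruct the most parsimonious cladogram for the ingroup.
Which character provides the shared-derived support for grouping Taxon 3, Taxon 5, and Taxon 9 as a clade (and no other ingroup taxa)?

Char. 2

Character polarity is set by the outgroup: the derived state is whichever differs from the outgroup's state, so for Char. 4 the derived state is 'absent', and for the remaining characters it is 'present'.
Char. 1: derived state 'present' in Taxon 3 and Taxon 9 only — synapomorphy for {Taxon 3, Taxon 9}.
Only Taxon 3, Taxon 5, and Taxon 9 show the derived state 'present' for Char. 2, supporting them as a clade.
Char. 3 (derived state 'present') is unique to Taxon 4 (autapomorphy; uninformative for grouping).
Char. 4: derived state 'absent' in Taxon 3, Taxon 5, Taxon 7, and Taxon 9 only — synapomorphy for {Taxon 3, Taxon 5, Taxon 7, Taxon 9}.
Most parsimonious ingroup topology: ((Taxon 7,((Taxon 9,Taxon 3),Taxon 5)),Taxon 4).
The clade {Taxon 3, Taxon 5, Taxon 9} is supported by Char. 2: its derived state 'present' occurs in exactly those taxa and in no other taxon (including the outgroup).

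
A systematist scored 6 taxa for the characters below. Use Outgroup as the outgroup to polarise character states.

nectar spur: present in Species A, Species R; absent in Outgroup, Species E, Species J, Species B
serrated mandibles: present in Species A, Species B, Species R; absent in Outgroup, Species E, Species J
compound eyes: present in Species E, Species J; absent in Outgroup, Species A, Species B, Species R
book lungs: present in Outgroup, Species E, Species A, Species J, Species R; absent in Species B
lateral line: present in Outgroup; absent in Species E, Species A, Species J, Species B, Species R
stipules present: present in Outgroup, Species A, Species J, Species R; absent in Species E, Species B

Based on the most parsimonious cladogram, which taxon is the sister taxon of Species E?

Character polarity is set by the outgroup: the derived state is whichever differs from the outgroup's state, so for book lungs, lateral line, stipules present the derived state is 'absent', and for the remaining characters it is 'present'.
nectar spur (derived state 'present') is shared by Species A and Species R — a synapomorphy uniting that clade.
serrated mandibles (derived state 'present') is shared by Species A, Species B, and Species R — a synapomorphy uniting that clade.
compound eyes (derived state 'present') is shared by Species E and Species J — a synapomorphy uniting that clade.
book lungs (derived state 'absent') is unique to Species B (autapomorphy; uninformative for grouping).
lateral line (derived state 'absent') is shared by all ingroup taxa — unites the whole ingroup.
stipules present groups Species B and Species E, which is incompatible with the clades supported by the remaining characters; treating it as convergent (homoplasy) costs fewer steps than any alternative tree.
Most parsimonious ingroup topology: ((Species E,Species J),((Species A,Species R),Species B)).
Species E and Species J form a cherry on this tree, so they are sister taxa.

Species J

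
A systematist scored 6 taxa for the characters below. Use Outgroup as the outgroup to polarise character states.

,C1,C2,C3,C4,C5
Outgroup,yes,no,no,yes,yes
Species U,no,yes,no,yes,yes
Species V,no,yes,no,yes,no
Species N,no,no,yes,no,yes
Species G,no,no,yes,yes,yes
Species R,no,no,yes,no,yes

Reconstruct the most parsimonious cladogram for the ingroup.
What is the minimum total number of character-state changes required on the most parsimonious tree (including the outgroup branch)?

5

Character polarity is set by the outgroup: the derived state is whichever differs from the outgroup's state, so for C1, C4, C5 the derived state is 'no', and for the remaining characters it is 'yes'.
All ingroup taxa share the derived state 'no' for C1; it defines the ingroup but does not resolve relationships within it.
C2: derived state 'yes' in Species U and Species V only — synapomorphy for {Species U, Species V}.
C3: derived state 'yes' in Species G, Species N, and Species R only — synapomorphy for {Species G, Species N, Species R}.
C4 (derived state 'no') is shared by Species N and Species R — a synapomorphy uniting that clade.
C5: derived state 'no' in Species V only — an autapomorphy, so it tells us nothing about relationships among taxa.
Most parsimonious ingroup topology: ((Species U,Species V),((Species N,Species R),Species G)).
Changes per character on this tree: C1: 1; C2: 1; C3: 1; C4: 1; C5: 1.
Total = 5.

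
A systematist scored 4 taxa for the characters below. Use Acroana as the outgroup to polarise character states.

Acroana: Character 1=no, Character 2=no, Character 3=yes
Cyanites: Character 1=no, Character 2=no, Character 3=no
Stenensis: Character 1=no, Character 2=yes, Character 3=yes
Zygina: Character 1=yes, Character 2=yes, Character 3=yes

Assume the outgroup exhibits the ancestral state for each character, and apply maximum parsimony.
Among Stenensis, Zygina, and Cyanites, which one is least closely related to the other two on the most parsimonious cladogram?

Character polarity is set by the outgroup: the derived state is whichever differs from the outgroup's state, so for Character 3 the derived state is 'no', and for the remaining characters it is 'yes'.
Character 1: derived state 'yes' in Zygina only — an autapomorphy, so it tells us nothing about relationships among taxa.
Character 2 (derived state 'yes') is shared by Stenensis and Zygina — a synapomorphy uniting that clade.
Character 3 (derived state 'no') is unique to Cyanites (autapomorphy; uninformative for grouping).
Most parsimonious ingroup topology: (Cyanites,(Stenensis,Zygina)).
Zygina and Stenensis share a more recent common ancestor with each other than either does with Cyanites, so Cyanites is the least closely related of the three.

Cyanites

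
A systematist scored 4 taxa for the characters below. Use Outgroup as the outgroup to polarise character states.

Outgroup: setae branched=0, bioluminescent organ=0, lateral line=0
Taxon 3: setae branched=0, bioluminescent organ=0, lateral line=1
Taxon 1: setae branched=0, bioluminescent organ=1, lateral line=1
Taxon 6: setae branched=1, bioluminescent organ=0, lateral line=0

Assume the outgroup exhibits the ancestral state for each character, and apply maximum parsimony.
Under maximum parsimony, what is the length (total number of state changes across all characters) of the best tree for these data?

The outgroup has state '0' for every character, so '1' is the derived state throughout.
setae branched: derived state '1' in Taxon 6 only — an autapomorphy, so it tells us nothing about relationships among taxa.
bioluminescent organ: derived state '1' in Taxon 1 only — an autapomorphy, so it tells us nothing about relationships among taxa.
lateral line (derived state '1') is shared by Taxon 1 and Taxon 3 — a synapomorphy uniting that clade.
Most parsimonious ingroup topology: ((Taxon 3,Taxon 1),Taxon 6).
Changes per character on this tree: setae branched: 1; bioluminescent organ: 1; lateral line: 1.
Total = 3.

3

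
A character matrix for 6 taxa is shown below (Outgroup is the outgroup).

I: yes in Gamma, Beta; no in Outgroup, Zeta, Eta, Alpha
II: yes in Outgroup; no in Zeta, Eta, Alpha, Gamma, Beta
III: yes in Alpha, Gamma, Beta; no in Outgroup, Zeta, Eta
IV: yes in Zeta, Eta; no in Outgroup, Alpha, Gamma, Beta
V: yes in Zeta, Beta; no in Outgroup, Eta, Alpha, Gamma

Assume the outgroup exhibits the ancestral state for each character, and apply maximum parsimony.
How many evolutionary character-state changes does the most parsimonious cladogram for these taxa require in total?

Character polarity is set by the outgroup: the derived state is whichever differs from the outgroup's state, so for II the derived state is 'no', and for the remaining characters it is 'yes'.
I: derived state 'yes' in Beta and Gamma only — synapomorphy for {Beta, Gamma}.
All ingroup taxa share the derived state 'no' for II; it defines the ingroup but does not resolve relationships within it.
Only Alpha, Beta, and Gamma show the derived state 'yes' for III, supporting them as a clade.
IV (derived state 'yes') is shared by Eta and Zeta — a synapomorphy uniting that clade.
V groups Beta and Zeta, which is incompatible with the clades supported by the remaining characters; treating it as convergent (homoplasy) costs fewer steps than any alternative tree.
Most parsimonious ingroup topology: ((Zeta,Eta),(Alpha,(Gamma,Beta))).
Changes per character on this tree: I: 1; II: 1; III: 1; IV: 1; V: 2.
Total = 6.

6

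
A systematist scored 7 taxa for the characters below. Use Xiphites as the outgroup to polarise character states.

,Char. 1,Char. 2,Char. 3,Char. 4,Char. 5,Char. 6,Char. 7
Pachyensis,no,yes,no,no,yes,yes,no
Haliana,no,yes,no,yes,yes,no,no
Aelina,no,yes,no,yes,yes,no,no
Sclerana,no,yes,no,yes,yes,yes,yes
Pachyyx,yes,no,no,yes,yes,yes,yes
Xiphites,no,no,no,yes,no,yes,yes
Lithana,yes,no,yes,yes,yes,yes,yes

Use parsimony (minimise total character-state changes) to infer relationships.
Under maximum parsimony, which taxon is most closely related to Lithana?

Character polarity is set by the outgroup: the derived state is whichever differs from the outgroup's state, so for Char. 4, Char. 6, Char. 7 the derived state is 'no', and for the remaining characters it is 'yes'.
Char. 1: derived state 'yes' in Lithana and Pachyyx only — synapomorphy for {Lithana, Pachyyx}.
Char. 2: derived state 'yes' in Aelina, Haliana, Pachyensis, and Sclerana only — synapomorphy for {Aelina, Haliana, Pachyensis, Sclerana}.
Char. 3 (derived state 'yes') is unique to Lithana (autapomorphy; uninformative for grouping).
Char. 4: derived state 'no' in Pachyensis only — an autapomorphy, so it tells us nothing about relationships among taxa.
All ingroup taxa share the derived state 'yes' for Char. 5; it defines the ingroup but does not resolve relationships within it.
Only Aelina and Haliana show the derived state 'no' for Char. 6, supporting them as a clade.
Only Aelina, Haliana, and Pachyensis show the derived state 'no' for Char. 7, supporting them as a clade.
Most parsimonious ingroup topology: ((Sclerana,((Haliana,Aelina),Pachyensis)),(Lithana,Pachyyx)).
Lithana and Pachyyx form a cherry on this tree, so they are sister taxa.

Pachyyx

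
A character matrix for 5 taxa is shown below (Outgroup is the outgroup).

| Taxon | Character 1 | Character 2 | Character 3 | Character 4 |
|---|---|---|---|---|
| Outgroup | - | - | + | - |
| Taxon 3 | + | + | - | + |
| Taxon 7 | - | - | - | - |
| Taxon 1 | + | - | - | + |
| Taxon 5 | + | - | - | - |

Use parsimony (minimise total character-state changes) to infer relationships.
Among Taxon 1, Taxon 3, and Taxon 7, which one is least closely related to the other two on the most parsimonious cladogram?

Character polarity is set by the outgroup: the derived state is whichever differs from the outgroup's state, so for Character 3 the derived state is '-', and for the remaining characters it is '+'.
Character 1 (derived state '+') is shared by Taxon 1, Taxon 3, and Taxon 5 — a synapomorphy uniting that clade.
Character 2: derived state '+' in Taxon 3 only — an autapomorphy, so it tells us nothing about relationships among taxa.
All ingroup taxa share the derived state '-' for Character 3; it defines the ingroup but does not resolve relationships within it.
Character 4: derived state '+' in Taxon 1 and Taxon 3 only — synapomorphy for {Taxon 1, Taxon 3}.
Most parsimonious ingroup topology: (((Taxon 3,Taxon 1),Taxon 5),Taxon 7).
Taxon 1 and Taxon 3 share a more recent common ancestor with each other than either does with Taxon 7, so Taxon 7 is the least closely related of the three.

Taxon 7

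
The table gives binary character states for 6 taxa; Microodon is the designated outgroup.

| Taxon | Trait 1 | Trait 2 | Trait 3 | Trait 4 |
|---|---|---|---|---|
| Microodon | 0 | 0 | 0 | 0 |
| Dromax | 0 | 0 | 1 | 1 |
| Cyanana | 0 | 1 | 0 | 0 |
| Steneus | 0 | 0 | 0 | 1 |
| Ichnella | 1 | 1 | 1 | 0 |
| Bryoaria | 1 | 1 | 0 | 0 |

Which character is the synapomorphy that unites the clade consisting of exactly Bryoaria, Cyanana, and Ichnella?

The outgroup has state '0' for every character, so '1' is the derived state throughout.
Trait 1: derived state '1' in Bryoaria and Ichnella only — synapomorphy for {Bryoaria, Ichnella}.
Trait 2 (derived state '1') is shared by Bryoaria, Cyanana, and Ichnella — a synapomorphy uniting that clade.
Trait 3 groups Dromax and Ichnella, which is incompatible with the clades supported by the remaining characters; treating it as convergent (homoplasy) costs fewer steps than any alternative tree.
Trait 4 (derived state '1') is shared by Dromax and Steneus — a synapomorphy uniting that clade.
Most parsimonious ingroup topology: ((Dromax,Steneus),(Cyanana,(Ichnella,Bryoaria))).
The clade {Bryoaria, Cyanana, Ichnella} is supported by Trait 2: its derived state '1' occurs in exactly those taxa and in no other taxon (including the outgroup).

Trait 2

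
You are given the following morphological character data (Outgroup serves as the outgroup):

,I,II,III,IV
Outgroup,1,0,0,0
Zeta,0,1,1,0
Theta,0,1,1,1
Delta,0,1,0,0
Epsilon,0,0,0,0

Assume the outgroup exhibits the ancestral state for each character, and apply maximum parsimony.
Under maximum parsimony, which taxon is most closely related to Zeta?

Character polarity is set by the outgroup: the derived state is whichever differs from the outgroup's state, so for I the derived state is '0', and for the remaining characters it is '1'.
I (derived state '0') is shared by all ingroup taxa — unites the whole ingroup.
Only Delta, Theta, and Zeta show the derived state '1' for II, supporting them as a clade.
III (derived state '1') is shared by Theta and Zeta — a synapomorphy uniting that clade.
IV (derived state '1') is unique to Theta (autapomorphy; uninformative for grouping).
Most parsimonious ingroup topology: (((Zeta,Theta),Delta),Epsilon).
Zeta and Theta form a cherry on this tree, so they are sister taxa.

Theta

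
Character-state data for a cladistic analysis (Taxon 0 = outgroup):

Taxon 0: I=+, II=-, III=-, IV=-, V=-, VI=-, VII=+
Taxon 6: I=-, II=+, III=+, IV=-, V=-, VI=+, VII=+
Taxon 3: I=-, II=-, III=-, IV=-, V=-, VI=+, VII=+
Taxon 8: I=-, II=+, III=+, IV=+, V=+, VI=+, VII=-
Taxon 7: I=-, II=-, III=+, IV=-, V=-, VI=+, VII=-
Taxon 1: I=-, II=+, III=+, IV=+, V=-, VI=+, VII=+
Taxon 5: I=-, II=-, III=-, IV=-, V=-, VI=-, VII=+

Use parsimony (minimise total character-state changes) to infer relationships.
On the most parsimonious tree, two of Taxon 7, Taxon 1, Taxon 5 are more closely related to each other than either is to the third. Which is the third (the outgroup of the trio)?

Taxon 5

Character polarity is set by the outgroup: the derived state is whichever differs from the outgroup's state, so for I, VII the derived state is '-', and for the remaining characters it is '+'.
All ingroup taxa share the derived state '-' for I; it defines the ingroup but does not resolve relationships within it.
II (derived state '+') is shared by Taxon 1, Taxon 6, and Taxon 8 — a synapomorphy uniting that clade.
Only Taxon 1, Taxon 6, Taxon 7, and Taxon 8 show the derived state '+' for III, supporting them as a clade.
IV: derived state '+' in Taxon 1 and Taxon 8 only — synapomorphy for {Taxon 1, Taxon 8}.
V (derived state '+') is unique to Taxon 8 (autapomorphy; uninformative for grouping).
VI (derived state '+') is shared by Taxon 1, Taxon 3, Taxon 6, Taxon 7, and Taxon 8 — a synapomorphy uniting that clade.
VII groups Taxon 7 and Taxon 8, which is incompatible with the clades supported by the remaining characters; treating it as convergent (homoplasy) costs fewer steps than any alternative tree.
Most parsimonious ingroup topology: ((((Taxon 6,(Taxon 8,Taxon 1)),Taxon 7),Taxon 3),Taxon 5).
Taxon 1 and Taxon 7 share a more recent common ancestor with each other than either does with Taxon 5, so Taxon 5 is the least closely related of the three.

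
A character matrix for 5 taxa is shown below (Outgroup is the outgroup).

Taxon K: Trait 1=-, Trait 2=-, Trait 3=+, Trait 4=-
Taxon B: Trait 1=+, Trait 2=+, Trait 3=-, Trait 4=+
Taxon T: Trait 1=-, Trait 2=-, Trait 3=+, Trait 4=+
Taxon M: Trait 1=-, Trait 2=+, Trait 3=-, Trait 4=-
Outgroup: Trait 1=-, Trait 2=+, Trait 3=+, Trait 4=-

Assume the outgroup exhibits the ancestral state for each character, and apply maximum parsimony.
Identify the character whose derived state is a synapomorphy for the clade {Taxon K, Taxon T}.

Character polarity is set by the outgroup: the derived state is whichever differs from the outgroup's state, so for Trait 2, Trait 3 the derived state is '-', and for the remaining characters it is '+'.
Trait 1 (derived state '+') is unique to Taxon B (autapomorphy; uninformative for grouping).
Only Taxon K and Taxon T show the derived state '-' for Trait 2, supporting them as a clade.
Trait 3 (derived state '-') is shared by Taxon B and Taxon M — a synapomorphy uniting that clade.
Trait 4 groups Taxon B and Taxon T, which is incompatible with the clades supported by the remaining characters; treating it as convergent (homoplasy) costs fewer steps than any alternative tree.
Most parsimonious ingroup topology: ((Taxon M,Taxon B),(Taxon T,Taxon K)).
The clade {Taxon K, Taxon T} is supported by Trait 2: its derived state '-' occurs in exactly those taxa and in no other taxon (including the outgroup).

Trait 2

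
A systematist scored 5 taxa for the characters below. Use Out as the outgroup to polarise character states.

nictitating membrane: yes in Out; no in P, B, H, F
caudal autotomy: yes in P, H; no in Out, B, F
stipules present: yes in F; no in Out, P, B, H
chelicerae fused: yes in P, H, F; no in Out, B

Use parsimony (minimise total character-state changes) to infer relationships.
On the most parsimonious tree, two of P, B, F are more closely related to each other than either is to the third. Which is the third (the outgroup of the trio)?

B

Character polarity is set by the outgroup: the derived state is whichever differs from the outgroup's state, so for nictitating membrane the derived state is 'no', and for the remaining characters it is 'yes'.
All ingroup taxa share the derived state 'no' for nictitating membrane; it defines the ingroup but does not resolve relationships within it.
Only H and P show the derived state 'yes' for caudal autotomy, supporting them as a clade.
stipules present (derived state 'yes') is unique to F (autapomorphy; uninformative for grouping).
chelicerae fused: derived state 'yes' in F, H, and P only — synapomorphy for {F, H, P}.
Most parsimonious ingroup topology: (((P,H),F),B).
F and P share a more recent common ancestor with each other than either does with B, so B is the least closely related of the three.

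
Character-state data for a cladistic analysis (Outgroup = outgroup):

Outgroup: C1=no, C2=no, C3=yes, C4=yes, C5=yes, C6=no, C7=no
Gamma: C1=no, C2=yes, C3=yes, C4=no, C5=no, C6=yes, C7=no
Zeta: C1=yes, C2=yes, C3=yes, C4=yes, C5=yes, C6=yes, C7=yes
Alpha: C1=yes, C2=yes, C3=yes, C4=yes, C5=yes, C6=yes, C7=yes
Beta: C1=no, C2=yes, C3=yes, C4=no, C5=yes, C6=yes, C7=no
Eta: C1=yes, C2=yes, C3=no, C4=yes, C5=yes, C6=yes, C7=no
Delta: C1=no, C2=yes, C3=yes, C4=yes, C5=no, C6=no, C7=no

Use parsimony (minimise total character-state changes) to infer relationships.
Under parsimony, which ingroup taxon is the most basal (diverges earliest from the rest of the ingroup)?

Character polarity is set by the outgroup: the derived state is whichever differs from the outgroup's state, so for C3, C4, C5 the derived state is 'no', and for the remaining characters it is 'yes'.
C1 (derived state 'yes') is shared by Alpha, Eta, and Zeta — a synapomorphy uniting that clade.
All ingroup taxa share the derived state 'yes' for C2; it defines the ingroup but does not resolve relationships within it.
C3 (derived state 'no') is unique to Eta (autapomorphy; uninformative for grouping).
Only Beta and Gamma show the derived state 'no' for C4, supporting them as a clade.
C5 groups Delta and Gamma, which is incompatible with the clades supported by the remaining characters; treating it as convergent (homoplasy) costs fewer steps than any alternative tree.
C6 (derived state 'yes') is shared by Alpha, Beta, Eta, Gamma, and Zeta — a synapomorphy uniting that clade.
C7: derived state 'yes' in Alpha and Zeta only — synapomorphy for {Alpha, Zeta}.
Most parsimonious ingroup topology: (((Gamma,Beta),((Zeta,Alpha),Eta)),Delta).
Delta is sister to the clade containing all other ingroup taxa, so it is the earliest-diverging (most basal) ingroup lineage.

Delta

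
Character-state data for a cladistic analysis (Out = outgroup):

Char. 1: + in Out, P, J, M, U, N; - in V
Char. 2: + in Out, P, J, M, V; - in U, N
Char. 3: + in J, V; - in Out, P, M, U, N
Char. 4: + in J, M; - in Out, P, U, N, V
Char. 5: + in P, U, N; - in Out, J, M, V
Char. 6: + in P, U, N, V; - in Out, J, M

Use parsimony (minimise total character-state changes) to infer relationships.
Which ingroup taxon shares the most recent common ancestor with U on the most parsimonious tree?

Character polarity is set by the outgroup: the derived state is whichever differs from the outgroup's state, so for Char. 1, Char. 2 the derived state is '-', and for the remaining characters it is '+'.
Char. 1 (derived state '-') is unique to V (autapomorphy; uninformative for grouping).
Only N and U show the derived state '-' for Char. 2, supporting them as a clade.
Char. 3 groups J and V, which is incompatible with the clades supported by the remaining characters; treating it as convergent (homoplasy) costs fewer steps than any alternative tree.
Char. 4: derived state '+' in J and M only — synapomorphy for {J, M}.
Only N, P, and U show the derived state '+' for Char. 5, supporting them as a clade.
Char. 6: derived state '+' in N, P, U, and V only — synapomorphy for {N, P, U, V}.
Most parsimonious ingroup topology: (((P,(U,N)),V),(J,M)).
U and N form a cherry on this tree, so they are sister taxa.

N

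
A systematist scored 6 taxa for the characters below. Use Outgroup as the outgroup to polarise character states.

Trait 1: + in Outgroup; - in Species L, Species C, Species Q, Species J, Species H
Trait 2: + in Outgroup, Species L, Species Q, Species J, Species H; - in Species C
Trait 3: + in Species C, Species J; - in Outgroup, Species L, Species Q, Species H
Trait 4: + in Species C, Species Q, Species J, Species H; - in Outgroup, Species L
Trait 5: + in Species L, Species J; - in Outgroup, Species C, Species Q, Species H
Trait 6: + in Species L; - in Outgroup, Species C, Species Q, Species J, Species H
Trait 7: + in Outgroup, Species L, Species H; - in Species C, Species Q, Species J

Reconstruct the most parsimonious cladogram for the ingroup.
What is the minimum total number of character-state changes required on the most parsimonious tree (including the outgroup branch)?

Character polarity is set by the outgroup: the derived state is whichever differs from the outgroup's state, so for Trait 1, Trait 2, Trait 7 the derived state is '-', and for the remaining characters it is '+'.
All ingroup taxa share the derived state '-' for Trait 1; it defines the ingroup but does not resolve relationships within it.
Trait 2: derived state '-' in Species C only — an autapomorphy, so it tells us nothing about relationships among taxa.
Trait 3 (derived state '+') is shared by Species C and Species J — a synapomorphy uniting that clade.
Only Species C, Species H, Species J, and Species Q show the derived state '+' for Trait 4, supporting them as a clade.
Trait 5 groups Species J and Species L, which is incompatible with the clades supported by the remaining characters; treating it as convergent (homoplasy) costs fewer steps than any alternative tree.
Trait 6 (derived state '+') is unique to Species L (autapomorphy; uninformative for grouping).
Trait 7 (derived state '-') is shared by Species C, Species J, and Species Q — a synapomorphy uniting that clade.
Most parsimonious ingroup topology: (Species L,(((Species C,Species J),Species Q),Species H)).
Changes per character on this tree: Trait 1: 1; Trait 2: 1; Trait 3: 1; Trait 4: 1; Trait 5: 2; Trait 6: 1; Trait 7: 1.
Total = 8.

8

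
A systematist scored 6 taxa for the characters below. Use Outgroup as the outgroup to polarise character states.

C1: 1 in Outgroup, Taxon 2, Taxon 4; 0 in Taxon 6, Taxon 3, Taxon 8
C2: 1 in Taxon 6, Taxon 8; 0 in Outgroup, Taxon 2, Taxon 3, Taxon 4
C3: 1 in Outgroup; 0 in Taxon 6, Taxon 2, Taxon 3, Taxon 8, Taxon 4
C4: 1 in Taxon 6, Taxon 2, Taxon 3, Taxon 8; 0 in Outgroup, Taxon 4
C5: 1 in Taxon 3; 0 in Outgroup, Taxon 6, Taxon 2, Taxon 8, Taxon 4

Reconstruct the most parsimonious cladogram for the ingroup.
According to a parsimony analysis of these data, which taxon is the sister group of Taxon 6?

Character polarity is set by the outgroup: the derived state is whichever differs from the outgroup's state, so for C1, C3 the derived state is '0', and for the remaining characters it is '1'.
Only Taxon 3, Taxon 6, and Taxon 8 show the derived state '0' for C1, supporting them as a clade.
C2: derived state '1' in Taxon 6 and Taxon 8 only — synapomorphy for {Taxon 6, Taxon 8}.
All ingroup taxa share the derived state '0' for C3; it defines the ingroup but does not resolve relationships within it.
Only Taxon 2, Taxon 3, Taxon 6, and Taxon 8 show the derived state '1' for C4, supporting them as a clade.
C5 (derived state '1') is unique to Taxon 3 (autapomorphy; uninformative for grouping).
Most parsimonious ingroup topology: ((((Taxon 6,Taxon 8),Taxon 3),Taxon 2),Taxon 4).
Taxon 6 and Taxon 8 form a cherry on this tree, so they are sister taxa.

Taxon 8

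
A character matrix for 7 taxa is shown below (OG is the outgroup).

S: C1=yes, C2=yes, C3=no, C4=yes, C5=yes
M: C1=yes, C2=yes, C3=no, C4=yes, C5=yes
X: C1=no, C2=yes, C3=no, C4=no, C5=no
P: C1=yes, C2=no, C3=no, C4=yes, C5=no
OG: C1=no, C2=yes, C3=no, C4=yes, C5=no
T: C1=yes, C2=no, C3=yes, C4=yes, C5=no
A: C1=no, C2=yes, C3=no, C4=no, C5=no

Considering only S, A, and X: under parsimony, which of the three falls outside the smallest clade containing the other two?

Character polarity is set by the outgroup: the derived state is whichever differs from the outgroup's state, so for C2, C4 the derived state is 'no', and for the remaining characters it is 'yes'.
C1: derived state 'yes' in M, P, S, and T only — synapomorphy for {M, P, S, T}.
C2 (derived state 'no') is shared by P and T — a synapomorphy uniting that clade.
C3 (derived state 'yes') is unique to T (autapomorphy; uninformative for grouping).
C4 (derived state 'no') is shared by A and X — a synapomorphy uniting that clade.
C5 (derived state 'yes') is shared by M and S — a synapomorphy uniting that clade.
Most parsimonious ingroup topology: ((X,A),((S,M),(T,P))).
X and A share a more recent common ancestor with each other than either does with S, so S is the least closely related of the three.

S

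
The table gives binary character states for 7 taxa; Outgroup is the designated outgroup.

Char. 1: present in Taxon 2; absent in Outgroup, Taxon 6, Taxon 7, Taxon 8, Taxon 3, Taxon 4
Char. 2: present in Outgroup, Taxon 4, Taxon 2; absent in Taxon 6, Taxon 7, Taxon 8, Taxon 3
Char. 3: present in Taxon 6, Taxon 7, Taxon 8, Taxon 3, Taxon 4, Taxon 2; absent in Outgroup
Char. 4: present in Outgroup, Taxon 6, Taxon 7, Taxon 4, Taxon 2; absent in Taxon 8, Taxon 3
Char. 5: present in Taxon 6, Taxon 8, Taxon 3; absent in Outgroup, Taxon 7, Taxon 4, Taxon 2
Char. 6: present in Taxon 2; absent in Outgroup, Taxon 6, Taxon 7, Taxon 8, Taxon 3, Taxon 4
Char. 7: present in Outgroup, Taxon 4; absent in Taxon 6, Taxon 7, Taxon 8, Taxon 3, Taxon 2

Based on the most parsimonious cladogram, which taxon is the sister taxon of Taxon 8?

Character polarity is set by the outgroup: the derived state is whichever differs from the outgroup's state, so for Char. 2, Char. 4, Char. 7 the derived state is 'absent', and for the remaining characters it is 'present'.
Char. 1 (derived state 'present') is unique to Taxon 2 (autapomorphy; uninformative for grouping).
Only Taxon 3, Taxon 6, Taxon 7, and Taxon 8 show the derived state 'absent' for Char. 2, supporting them as a clade.
All ingroup taxa share the derived state 'present' for Char. 3; it defines the ingroup but does not resolve relationships within it.
Only Taxon 3 and Taxon 8 show the derived state 'absent' for Char. 4, supporting them as a clade.
Only Taxon 3, Taxon 6, and Taxon 8 show the derived state 'present' for Char. 5, supporting them as a clade.
Char. 6: derived state 'present' in Taxon 2 only — an autapomorphy, so it tells us nothing about relationships among taxa.
Char. 7 (derived state 'absent') is shared by Taxon 2, Taxon 3, Taxon 6, Taxon 7, and Taxon 8 — a synapomorphy uniting that clade.
Most parsimonious ingroup topology: ((((Taxon 6,(Taxon 8,Taxon 3)),Taxon 7),Taxon 2),Taxon 4).
Taxon 8 and Taxon 3 form a cherry on this tree, so they are sister taxa.

Taxon 3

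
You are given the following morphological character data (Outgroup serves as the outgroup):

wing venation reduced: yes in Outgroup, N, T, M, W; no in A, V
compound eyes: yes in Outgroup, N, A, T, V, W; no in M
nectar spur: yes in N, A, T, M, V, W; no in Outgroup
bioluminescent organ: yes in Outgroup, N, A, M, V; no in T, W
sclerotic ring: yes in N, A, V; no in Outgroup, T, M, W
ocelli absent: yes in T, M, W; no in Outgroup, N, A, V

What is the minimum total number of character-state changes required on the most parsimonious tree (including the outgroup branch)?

Character polarity is set by the outgroup: the derived state is whichever differs from the outgroup's state, so for wing venation reduced, compound eyes, bioluminescent organ the derived state is 'no', and for the remaining characters it is 'yes'.
Only A and V show the derived state 'no' for wing venation reduced, supporting them as a clade.
compound eyes (derived state 'no') is unique to M (autapomorphy; uninformative for grouping).
All ingroup taxa share the derived state 'yes' for nectar spur; it defines the ingroup but does not resolve relationships within it.
Only T and W show the derived state 'no' for bioluminescent organ, supporting them as a clade.
sclerotic ring (derived state 'yes') is shared by A, N, and V — a synapomorphy uniting that clade.
ocelli absent: derived state 'yes' in M, T, and W only — synapomorphy for {M, T, W}.
Most parsimonious ingroup topology: ((N,(A,V)),((T,W),M)).
Changes per character on this tree: wing venation reduced: 1; compound eyes: 1; nectar spur: 1; bioluminescent organ: 1; sclerotic ring: 1; ocelli absent: 1.
Total = 6.

6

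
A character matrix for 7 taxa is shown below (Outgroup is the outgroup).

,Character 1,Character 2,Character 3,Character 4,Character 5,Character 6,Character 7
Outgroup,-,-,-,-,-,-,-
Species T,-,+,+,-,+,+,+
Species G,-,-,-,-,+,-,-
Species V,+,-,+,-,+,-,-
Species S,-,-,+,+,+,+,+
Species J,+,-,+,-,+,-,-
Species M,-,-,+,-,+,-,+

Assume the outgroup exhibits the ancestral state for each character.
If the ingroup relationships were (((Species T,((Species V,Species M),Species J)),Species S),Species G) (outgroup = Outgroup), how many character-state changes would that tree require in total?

Map each character onto (((Species T,((Species V,Species M),Species J)),Species S),Species G) (rooted by Outgroup) and count the minimum state changes it requires (Fitch parsimony):
Character 1: 2; Character 2: 1; Character 3: 1; Character 4: 1; Character 5: 1; Character 6: 2; Character 7: 3.
Total tree length = 11.

11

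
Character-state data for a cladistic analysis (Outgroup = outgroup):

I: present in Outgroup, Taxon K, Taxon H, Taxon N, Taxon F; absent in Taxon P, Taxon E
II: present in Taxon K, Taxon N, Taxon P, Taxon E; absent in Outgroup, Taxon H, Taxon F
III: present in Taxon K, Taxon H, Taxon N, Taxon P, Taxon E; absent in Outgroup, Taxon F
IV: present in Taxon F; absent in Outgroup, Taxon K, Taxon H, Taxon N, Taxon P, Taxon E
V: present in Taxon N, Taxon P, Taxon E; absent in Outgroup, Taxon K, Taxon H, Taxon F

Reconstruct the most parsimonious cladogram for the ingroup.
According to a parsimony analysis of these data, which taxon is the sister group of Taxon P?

Character polarity is set by the outgroup: the derived state is whichever differs from the outgroup's state, so for I the derived state is 'absent', and for the remaining characters it is 'present'.
I: derived state 'absent' in Taxon E and Taxon P only — synapomorphy for {Taxon E, Taxon P}.
II (derived state 'present') is shared by Taxon E, Taxon K, Taxon N, and Taxon P — a synapomorphy uniting that clade.
III (derived state 'present') is shared by Taxon E, Taxon H, Taxon K, Taxon N, and Taxon P — a synapomorphy uniting that clade.
IV (derived state 'present') is unique to Taxon F (autapomorphy; uninformative for grouping).
Only Taxon E, Taxon N, and Taxon P show the derived state 'present' for V, supporting them as a clade.
Most parsimonious ingroup topology: (((Taxon K,(Taxon N,(Taxon P,Taxon E))),Taxon H),Taxon F).
Taxon P and Taxon E form a cherry on this tree, so they are sister taxa.

Taxon E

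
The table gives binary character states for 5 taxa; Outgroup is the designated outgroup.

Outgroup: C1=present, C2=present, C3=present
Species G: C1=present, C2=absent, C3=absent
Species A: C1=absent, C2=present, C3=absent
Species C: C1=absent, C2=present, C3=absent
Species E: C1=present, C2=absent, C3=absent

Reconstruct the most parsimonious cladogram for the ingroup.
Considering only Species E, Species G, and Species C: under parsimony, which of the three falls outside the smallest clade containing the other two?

Species C

The outgroup has state 'present' for every character, so 'absent' is the derived state throughout.
C1 (derived state 'absent') is shared by Species A and Species C — a synapomorphy uniting that clade.
C2 (derived state 'absent') is shared by Species E and Species G — a synapomorphy uniting that clade.
C3 (derived state 'absent') is shared by all ingroup taxa — unites the whole ingroup.
Most parsimonious ingroup topology: ((Species G,Species E),(Species A,Species C)).
Species E and Species G share a more recent common ancestor with each other than either does with Species C, so Species C is the least closely related of the three.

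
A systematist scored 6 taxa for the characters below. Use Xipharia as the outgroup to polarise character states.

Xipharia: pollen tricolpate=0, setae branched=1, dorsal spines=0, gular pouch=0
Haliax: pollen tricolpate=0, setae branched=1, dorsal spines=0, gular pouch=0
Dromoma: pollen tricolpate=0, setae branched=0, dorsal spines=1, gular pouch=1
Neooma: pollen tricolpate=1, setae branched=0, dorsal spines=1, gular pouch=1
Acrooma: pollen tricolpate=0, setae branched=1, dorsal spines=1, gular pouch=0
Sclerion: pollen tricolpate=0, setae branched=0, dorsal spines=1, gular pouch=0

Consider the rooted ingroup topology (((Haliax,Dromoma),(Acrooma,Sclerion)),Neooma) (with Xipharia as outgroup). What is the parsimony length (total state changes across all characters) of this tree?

8

Map each character onto (((Haliax,Dromoma),(Acrooma,Sclerion)),Neooma) (rooted by Xipharia) and count the minimum state changes it requires (Fitch parsimony):
pollen tricolpate: 1; setae branched: 3; dorsal spines: 2; gular pouch: 2.
Total tree length = 8.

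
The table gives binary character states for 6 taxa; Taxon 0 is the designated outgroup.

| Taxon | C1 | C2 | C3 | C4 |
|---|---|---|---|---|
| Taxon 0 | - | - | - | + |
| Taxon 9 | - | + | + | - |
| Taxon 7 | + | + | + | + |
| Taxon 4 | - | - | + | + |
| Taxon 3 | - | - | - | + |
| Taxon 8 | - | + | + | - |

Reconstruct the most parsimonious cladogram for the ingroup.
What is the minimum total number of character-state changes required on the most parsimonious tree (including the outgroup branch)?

Character polarity is set by the outgroup: the derived state is whichever differs from the outgroup's state, so for C4 the derived state is '-', and for the remaining characters it is '+'.
C1: derived state '+' in Taxon 7 only — an autapomorphy, so it tells us nothing about relationships among taxa.
Only Taxon 7, Taxon 8, and Taxon 9 show the derived state '+' for C2, supporting them as a clade.
C3: derived state '+' in Taxon 4, Taxon 7, Taxon 8, and Taxon 9 only — synapomorphy for {Taxon 4, Taxon 7, Taxon 8, Taxon 9}.
C4 (derived state '-') is shared by Taxon 8 and Taxon 9 — a synapomorphy uniting that clade.
Most parsimonious ingroup topology: ((((Taxon 9,Taxon 8),Taxon 7),Taxon 4),Taxon 3).
Changes per character on this tree: C1: 1; C2: 1; C3: 1; C4: 1.
Total = 4.

4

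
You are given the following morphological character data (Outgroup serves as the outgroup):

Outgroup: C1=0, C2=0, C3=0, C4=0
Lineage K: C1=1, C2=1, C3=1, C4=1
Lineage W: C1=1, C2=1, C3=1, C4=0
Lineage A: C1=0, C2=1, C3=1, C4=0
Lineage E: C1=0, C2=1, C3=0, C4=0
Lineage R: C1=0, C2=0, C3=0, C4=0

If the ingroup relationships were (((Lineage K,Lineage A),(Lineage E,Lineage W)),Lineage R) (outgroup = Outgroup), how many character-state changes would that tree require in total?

6

Map each character onto (((Lineage K,Lineage A),(Lineage E,Lineage W)),Lineage R) (rooted by Outgroup) and count the minimum state changes it requires (Fitch parsimony):
C1: 2; C2: 1; C3: 2; C4: 1.
Total tree length = 6.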